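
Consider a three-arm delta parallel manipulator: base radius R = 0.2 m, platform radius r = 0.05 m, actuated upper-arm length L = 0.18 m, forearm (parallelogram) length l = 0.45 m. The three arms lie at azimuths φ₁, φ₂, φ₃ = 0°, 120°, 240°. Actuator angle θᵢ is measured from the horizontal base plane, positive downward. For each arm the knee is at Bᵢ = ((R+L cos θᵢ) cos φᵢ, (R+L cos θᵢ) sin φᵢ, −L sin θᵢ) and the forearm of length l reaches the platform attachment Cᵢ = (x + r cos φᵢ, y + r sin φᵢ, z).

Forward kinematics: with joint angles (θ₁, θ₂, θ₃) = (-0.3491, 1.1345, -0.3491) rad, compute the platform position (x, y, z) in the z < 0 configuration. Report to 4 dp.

φ1=0.0°: virtual centre (0.3191, 0.0000, 0.0616), radius l
arm 2 at φ=120.0°: ρ2 = 0.2261;  centre 2 = (-0.1130, 0.1958, -0.1631)
arm 3 at φ=240.0°: ρ3 = 0.3191;  centre 3 = (-0.1596, -0.2764, 0.0616)
eliminate P² terms by subtracting sphere 1 from 2 and 3
linear system: -0.8644x+0.3916y = -0.0279−-0.4494z; -0.9574x+-0.5528y = 0.0000−0.0000z
det = 0.8527;  x = 0.0181+-0.2913z,  y = -0.0314+0.5046z
quadratic in z: (1.3395)z²+(0.0206)z+(-0.1071)=0, √Δ=0.7578 → z ∈ {-0.2906, 0.2752}; z = -0.2906 (taking z<0)
x = 0.1028, y = -0.1780

(0.1028, -0.1780, -0.2906)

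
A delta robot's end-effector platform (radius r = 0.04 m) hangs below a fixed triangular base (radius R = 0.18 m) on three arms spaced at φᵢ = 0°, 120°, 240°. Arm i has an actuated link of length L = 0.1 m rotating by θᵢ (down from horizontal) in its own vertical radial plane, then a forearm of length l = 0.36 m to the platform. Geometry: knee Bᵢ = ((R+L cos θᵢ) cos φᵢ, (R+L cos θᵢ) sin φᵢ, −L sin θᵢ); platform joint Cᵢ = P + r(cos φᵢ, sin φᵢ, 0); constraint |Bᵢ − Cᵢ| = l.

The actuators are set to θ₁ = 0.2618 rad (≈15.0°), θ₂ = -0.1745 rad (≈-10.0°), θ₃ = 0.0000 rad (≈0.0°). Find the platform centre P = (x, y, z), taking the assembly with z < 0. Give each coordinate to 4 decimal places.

φ1=0.0°: virtual centre (0.2366, 0.0000, -0.0259), radius l
S2 = (0.2385·cos120.0°, 0.2385·sin120.0°, 0.0174) = (-0.1192, 0.2065, 0.0174)
φ3=240.0°: virtual centre (-0.1200, -0.2078, 0.0000), radius l
|S₂|²−|S₁|² = 0.0005;  |S₃|²−|S₁|² = 0.0010
linear system: -0.7117x+0.4131y = 0.0005−0.0865z; -0.7132x+-0.4157y = 0.0010−0.0518z
det = 0.5904;  x = -0.0010+0.0971z,  y = -0.0005+-0.0421z
quadratic in z: (1.0112)z²+(0.0057)z+(-0.0725)=0, √Δ=0.5414 → z ∈ {-0.2705, 0.2649}; z = -0.2705 (taking z<0)
x = -0.0273, y = 0.0109

(-0.0273, 0.0109, -0.2705)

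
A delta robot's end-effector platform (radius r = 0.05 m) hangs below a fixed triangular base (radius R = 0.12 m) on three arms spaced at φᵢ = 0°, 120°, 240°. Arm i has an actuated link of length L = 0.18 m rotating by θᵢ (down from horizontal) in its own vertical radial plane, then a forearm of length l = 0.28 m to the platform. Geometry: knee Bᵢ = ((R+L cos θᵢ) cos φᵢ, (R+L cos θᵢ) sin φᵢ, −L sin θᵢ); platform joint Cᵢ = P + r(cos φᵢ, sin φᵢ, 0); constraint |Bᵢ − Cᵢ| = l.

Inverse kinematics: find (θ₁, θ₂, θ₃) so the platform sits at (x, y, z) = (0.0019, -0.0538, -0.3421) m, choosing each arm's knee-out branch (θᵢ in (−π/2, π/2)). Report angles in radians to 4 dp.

θ₁ = 0.8725, θ₂ = 1.0471, θ₃ = 0.6981

φ1=0.0° → target in arm frame (0.0019, -0.0538)
  A cos θ + B sin θ = C:  0.0681·cos θ + -0.3421·sin θ = -0.2182
  θ1 = atan2(B,A) + arccos(C/0.3488) = 0.8725
φ2=120.0° → target in arm frame (-0.0475, 0.0253)
  e−x'=0.1175;  (l²−L²−(e−x')²−y'²−z²)/2L = -0.2375
  γ=atan2(-0.3421,0.1175)=-1.2398;  ψ=arccos(-0.6565)=2.2869;  θ2=γ+ψ≈1.0471
φ3=240.0° → target in arm frame (0.0456, 0.0285)
  A=0.0244, B=-0.3421, C=(l²−L²−A²−y'²−z²)/(2L)=-0.2012
  θ3 = atan2(B,A) + arccos(C/0.3430) = 0.6981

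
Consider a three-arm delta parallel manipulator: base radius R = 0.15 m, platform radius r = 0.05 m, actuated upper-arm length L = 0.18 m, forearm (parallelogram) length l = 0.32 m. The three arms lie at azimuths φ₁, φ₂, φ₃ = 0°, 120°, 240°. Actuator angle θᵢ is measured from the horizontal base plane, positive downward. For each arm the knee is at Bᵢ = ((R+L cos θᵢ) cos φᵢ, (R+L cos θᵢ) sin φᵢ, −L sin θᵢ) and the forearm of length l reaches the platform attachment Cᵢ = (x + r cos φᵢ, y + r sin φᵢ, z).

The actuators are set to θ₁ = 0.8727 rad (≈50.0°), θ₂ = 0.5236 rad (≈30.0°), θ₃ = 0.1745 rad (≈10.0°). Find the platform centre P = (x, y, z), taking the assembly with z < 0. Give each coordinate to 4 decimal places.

centre 1 = (0.2157·cos0.0°, 0.2157·sin0.0°, -0.1379) = (0.2157, 0.0000, -0.1379)
arm 2 at φ=120.0°: (R−r)+L cos θ2 = 0.2559;  centre 2 = (-0.1279, 0.2216, -0.0900)
arm 3 at φ=240.0°: (R−r)+L cos θ3 = 0.2773;  centre 3 = (-0.1386, -0.2401, -0.0313)
|centre ₂|²−|centre ₁|² = 0.0080;  |centre ₃|²−|centre ₁|² = 0.0123
[-0.6873 0.4432 0.0958]·P = 0.0080;  [-0.7087 -0.4802 0.2133]·P = 0.0123
det = 0.6441;  x = -0.0145+0.2182z,  y = -0.0043+0.1222z
quadratic in z: (1.0625)z²+(0.1743)z+(-0.0304)=0, √Δ=0.3994 → z ∈ {-0.2700, 0.1059}; z = -0.2700 (taking z<0)
x = -0.0734, y = -0.0373

(-0.0734, -0.0373, -0.2700)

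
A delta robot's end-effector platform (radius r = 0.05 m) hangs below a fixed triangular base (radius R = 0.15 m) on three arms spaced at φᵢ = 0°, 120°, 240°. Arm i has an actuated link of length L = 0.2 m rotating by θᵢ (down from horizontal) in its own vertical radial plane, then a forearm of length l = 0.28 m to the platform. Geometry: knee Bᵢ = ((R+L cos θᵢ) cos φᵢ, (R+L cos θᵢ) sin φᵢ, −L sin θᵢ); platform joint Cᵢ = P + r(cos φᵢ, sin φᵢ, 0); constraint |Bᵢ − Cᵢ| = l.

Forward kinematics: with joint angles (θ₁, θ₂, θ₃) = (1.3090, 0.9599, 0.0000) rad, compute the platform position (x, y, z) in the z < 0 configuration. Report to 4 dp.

(-0.1126, -0.0886, -0.2184)

centre 1 = (0.1518·cos0.0°, 0.1518·sin0.0°, -0.1932) = (0.1518, 0.0000, -0.1932)
φ2=120.0°: virtual centre (-0.1074, 0.1860, -0.1638), radius l
φ3=240.0°: virtual centre (-0.1500, -0.2598, 0.0000), radius l
|centre ₂|²−|centre ₁|² = 0.0126;  |centre ₃|²−|centre ₁|² = 0.0296
linear system: -0.5182x+0.3719y = 0.0126−0.0587z; -0.6035x+-0.5196y = 0.0296−0.3864z
det = 0.4937;  x = -0.0356+0.3528z,  y = -0.0157+0.3338z
into |P−centre ₁|² = l²: 1.2359z² + 0.2437z + -0.0057 = 0;  Δ = 0.0877;  z = -0.2184 or 0.0212 → z<0 root = -0.2184
x = -0.1126, y = -0.0886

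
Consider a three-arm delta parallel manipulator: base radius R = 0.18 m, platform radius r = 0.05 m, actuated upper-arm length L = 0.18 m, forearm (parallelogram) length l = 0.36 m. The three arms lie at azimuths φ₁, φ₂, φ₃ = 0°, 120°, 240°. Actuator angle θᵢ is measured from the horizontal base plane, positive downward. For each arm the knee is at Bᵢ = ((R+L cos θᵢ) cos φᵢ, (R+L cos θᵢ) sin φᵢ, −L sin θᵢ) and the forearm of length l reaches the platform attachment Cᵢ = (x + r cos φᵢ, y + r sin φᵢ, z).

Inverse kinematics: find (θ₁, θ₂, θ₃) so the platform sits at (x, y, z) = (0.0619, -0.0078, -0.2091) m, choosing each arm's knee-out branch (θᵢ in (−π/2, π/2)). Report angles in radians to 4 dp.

θ₁ = -0.3490, θ₂ = 0.4366, θ₃ = 0.3493

arm 1 (φ=0.0°): x'=0.0619, y'=-0.0078
  A cos θ + B sin θ = C:  0.0681·cos θ + -0.2091·sin θ = 0.1355
  γ=atan2(-0.2091,0.0681)=-1.2559;  ψ=arccos(0.6161)=0.9070;  θ1=γ+ψ≈-0.3490
arm 2 (φ=120.0°): x'=-0.0377, y'=-0.0497
  A=0.1677, B=-0.2091, C=(l²−L²−A²−y'²−z²)/(2L)=0.0636
  θ2 = atan2(B,A) + arccos(C/0.2680) = 0.4366
arm 3 (φ=240.0°): x'=-0.0242, y'=0.0575
  e−x'=0.1542;  (l²−L²−(e−x')²−y'²−z²)/2L = 0.0733
  θ3 = atan2(B,A) + arccos(C/0.2598) = 0.3493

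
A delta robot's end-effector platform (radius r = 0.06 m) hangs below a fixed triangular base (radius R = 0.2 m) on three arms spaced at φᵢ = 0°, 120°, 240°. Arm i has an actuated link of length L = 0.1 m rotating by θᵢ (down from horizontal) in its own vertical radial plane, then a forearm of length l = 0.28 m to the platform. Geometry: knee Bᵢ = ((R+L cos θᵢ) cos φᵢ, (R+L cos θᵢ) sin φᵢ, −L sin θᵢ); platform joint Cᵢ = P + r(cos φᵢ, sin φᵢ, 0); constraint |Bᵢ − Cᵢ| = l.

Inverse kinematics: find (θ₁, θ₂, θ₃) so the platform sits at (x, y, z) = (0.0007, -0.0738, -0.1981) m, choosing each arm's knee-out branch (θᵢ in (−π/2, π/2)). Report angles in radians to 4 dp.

θ₁ = 0.5238, θ₂ = 1.0472, θ₃ = -0.1738

arm 1 (φ=0.0°): x'=0.0007, y'=-0.0738
  A cos θ + B sin θ = C:  0.1393·cos θ + -0.1981·sin θ = 0.0215
  θ1 = atan2(B,A) + arccos(C/0.2422) = 0.5238
rotate P by −φ2: (-0.0643, 0.0363, -0.1981)
  e−x'=0.2043;  (l²−L²−(e−x')²−y'²−z²)/2L = -0.0694
  √(A²+B²)=0.2845;  θ2 = -0.7701+1.8173 ≈ 1.0472
rotate P by −φ3: (0.0636, 0.0375, -0.1981)
  e−x'=0.0764;  (l²−L²−(e−x')²−y'²−z²)/2L = 0.1095
  γ=atan2(-0.1981,0.0764)=-1.2025;  ψ=arccos(0.5159)=1.0288;  θ3=γ+ψ≈-0.1738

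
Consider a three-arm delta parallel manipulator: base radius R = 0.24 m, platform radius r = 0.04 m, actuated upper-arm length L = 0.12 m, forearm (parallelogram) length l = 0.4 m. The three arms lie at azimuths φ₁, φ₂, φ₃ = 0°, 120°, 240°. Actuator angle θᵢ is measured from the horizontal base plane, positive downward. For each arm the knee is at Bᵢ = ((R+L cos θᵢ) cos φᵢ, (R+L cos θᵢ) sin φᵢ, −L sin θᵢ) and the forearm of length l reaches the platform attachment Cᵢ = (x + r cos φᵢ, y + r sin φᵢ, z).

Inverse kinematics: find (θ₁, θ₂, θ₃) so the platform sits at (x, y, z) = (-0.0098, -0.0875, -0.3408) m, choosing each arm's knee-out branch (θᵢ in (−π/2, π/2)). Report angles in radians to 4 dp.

θ₁ = 0.7852, θ₂ = 1.1344, θ₃ = 0.1748

arm 1 (φ=0.0°): x'=-0.0098, y'=-0.0875
  A=0.2098, B=-0.3408, C=(l²−L²−A²−y'²−z²)/(2L)=-0.0926
  √(A²+B²)=0.4002;  θ1 = -1.0190+1.8042 ≈ 0.7852
rotate P by −φ2: (-0.0709, 0.0522, -0.3408)
  A=0.2709, B=-0.3408, C=(l²−L²−A²−y'²−z²)/(2L)=-0.1944
  θ2 = atan2(B,A) + arccos(C/0.4353) = 1.1344
arm 3 (φ=240.0°): x'=0.0807, y'=0.0353
  A cos θ + B sin θ = C:  0.1193·cos θ + -0.3408·sin θ = 0.0582
  √(A²+B²)=0.3611;  θ3 = -1.2340+1.4088 ≈ 0.1748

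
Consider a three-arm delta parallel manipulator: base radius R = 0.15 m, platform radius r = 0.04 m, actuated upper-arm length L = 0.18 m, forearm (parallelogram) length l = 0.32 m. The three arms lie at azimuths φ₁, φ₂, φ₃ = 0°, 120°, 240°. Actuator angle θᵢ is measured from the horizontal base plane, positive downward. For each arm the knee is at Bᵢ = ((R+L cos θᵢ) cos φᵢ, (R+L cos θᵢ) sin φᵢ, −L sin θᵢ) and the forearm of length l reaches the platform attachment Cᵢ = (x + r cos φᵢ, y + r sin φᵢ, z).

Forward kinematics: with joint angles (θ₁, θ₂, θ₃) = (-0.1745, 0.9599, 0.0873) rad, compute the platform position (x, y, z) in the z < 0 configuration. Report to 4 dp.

(0.0669, -0.0814, -0.1861)

centre 1 = (0.2873·cos0.0°, 0.2873·sin0.0°, 0.0313) = (0.2873, 0.0000, 0.0313)
arm 2 at φ=120.0°: ρ2 = 0.2132;  centre 2 = (-0.1066, 0.1847, -0.1474)
arm 3 at φ=240.0°: ρ3 = 0.2893;  centre 3 = (-0.1447, -0.2506, -0.0157)
|centre ₂|²−|centre ₁|² = -0.0163;  |centre ₃|²−|centre ₁|² = 0.0005
plane₁₂: -0.7878x+0.3694y+-0.3574z = -0.0163
Cramer: x(z) = 0.0112-0.2995z;  y(z) = -0.0202+0.3289z
quadratic in z: (1.1978)z²+(0.0896)z+(-0.0248)=0, √Δ=0.3562 → z ∈ {-0.1861, 0.1113}; z = -0.1861 (taking z<0)
x = 0.0669, y = -0.0814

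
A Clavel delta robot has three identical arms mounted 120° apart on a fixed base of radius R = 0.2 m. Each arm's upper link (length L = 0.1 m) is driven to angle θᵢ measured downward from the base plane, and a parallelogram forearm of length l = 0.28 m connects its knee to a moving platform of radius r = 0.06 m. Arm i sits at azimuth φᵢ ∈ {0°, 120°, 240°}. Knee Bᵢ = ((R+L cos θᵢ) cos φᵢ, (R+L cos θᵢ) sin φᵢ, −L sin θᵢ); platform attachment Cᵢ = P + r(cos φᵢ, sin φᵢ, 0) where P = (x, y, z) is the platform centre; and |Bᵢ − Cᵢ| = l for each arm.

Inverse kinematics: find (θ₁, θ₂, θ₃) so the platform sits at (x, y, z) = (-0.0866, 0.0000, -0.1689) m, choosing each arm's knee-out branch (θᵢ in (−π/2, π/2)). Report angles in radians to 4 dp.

θ₁ = 1.1347, θ₂ = -0.1740, θ₃ = -0.1740

rotate P by −φ1: (-0.0866, 0.0000, -0.1689)
  A=0.2266, B=-0.1689, C=(l²−L²−A²−y'²−z²)/(2L)=-0.0574
  √(A²+B²)=0.2826;  θ1 = -0.6405+1.7752 ≈ 1.1347
arm 2 (φ=120.0°): x'=0.0433, y'=0.0750
  A=0.0967, B=-0.1689, C=(l²−L²−A²−y'²−z²)/(2L)=0.1245
  √(A²+B²)=0.1946;  θ2 = -1.0508+0.8768 ≈ -0.1740
arm 3 (φ=240.0°): x'=0.0433, y'=-0.0750
  e−x'=0.0967;  (l²−L²−(e−x')²−y'²−z²)/2L = 0.1245
  γ=atan2(-0.1689,0.0967)=-1.0508;  ψ=arccos(0.6396)=0.8768;  θ3=γ+ψ≈-0.1740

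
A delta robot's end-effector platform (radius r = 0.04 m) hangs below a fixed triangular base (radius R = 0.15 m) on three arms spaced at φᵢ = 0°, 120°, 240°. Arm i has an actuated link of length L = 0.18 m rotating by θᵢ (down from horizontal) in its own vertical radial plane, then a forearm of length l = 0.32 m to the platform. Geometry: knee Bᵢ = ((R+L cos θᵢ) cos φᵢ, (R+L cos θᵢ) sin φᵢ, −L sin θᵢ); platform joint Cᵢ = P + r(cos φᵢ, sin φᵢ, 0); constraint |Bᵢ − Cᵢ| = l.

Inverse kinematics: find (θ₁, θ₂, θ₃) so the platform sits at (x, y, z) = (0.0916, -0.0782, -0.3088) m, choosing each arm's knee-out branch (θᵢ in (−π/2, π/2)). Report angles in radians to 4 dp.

θ₁ = 0.3492, θ₂ = 1.2217, θ₃ = 0.6979

rotate P by −φ1: (0.0916, -0.0782, -0.3088)
  A=0.0184, B=-0.3088, C=(l²−L²−A²−y'²−z²)/(2L)=-0.0884
  θ1 = atan2(B,A) + arccos(C/0.3093) = 0.3492
φ2=120.0° → target in arm frame (-0.1135, -0.0402)
  e−x'=0.2235;  (l²−L²−(e−x')²−y'²−z²)/2L = -0.2137
  θ2 = atan2(B,A) + arccos(C/0.3812) = 1.2217
rotate P by −φ3: (0.0219, 0.1184, -0.3088)
  e−x'=0.0881;  (l²−L²−(e−x')²−y'²−z²)/2L = -0.1309
  θ3 = atan2(B,A) + arccos(C/0.3211) = 0.6979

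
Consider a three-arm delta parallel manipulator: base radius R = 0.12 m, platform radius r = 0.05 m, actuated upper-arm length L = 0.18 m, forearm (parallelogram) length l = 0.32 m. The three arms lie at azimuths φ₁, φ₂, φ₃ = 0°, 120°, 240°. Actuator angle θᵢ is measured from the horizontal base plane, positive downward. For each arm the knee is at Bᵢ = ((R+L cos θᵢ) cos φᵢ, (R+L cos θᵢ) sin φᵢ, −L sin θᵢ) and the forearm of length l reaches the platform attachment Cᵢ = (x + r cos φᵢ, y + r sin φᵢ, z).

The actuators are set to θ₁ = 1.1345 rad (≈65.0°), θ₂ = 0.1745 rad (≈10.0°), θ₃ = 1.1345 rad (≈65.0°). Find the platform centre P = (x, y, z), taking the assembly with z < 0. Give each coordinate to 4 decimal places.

(-0.0810, 0.1403, -0.3397)

arm 1 at φ=0.0°: (R−r)+L cos θ1 = 0.1461;  centre 1 = (0.1461, 0.0000, -0.1631)
arm 2 at φ=120.0°: (R−r)+L cos θ2 = 0.2473;  centre 2 = (-0.1236, 0.2141, -0.0313)
centre 3 = (0.1461·cos240.0°, 0.1461·sin240.0°, -0.1631) = (-0.0730, -0.1265, -0.1631)
eliminate P² terms by subtracting sphere 1 from 2 and 3
plane₁₂: -0.5394x+0.4283y+0.2638z = 0.0142
Cramer: x(z) = -0.0111+0.2059z;  y(z) = 0.0192-0.3566z
sphere 1 gives Az²+Bz+C=0 with A=1.1695, B=0.2479, C=-0.0507;  B²−4AC=0.2988;  roots -0.3397, 0.1277;  negative root z = -0.3397
x = -0.0810, y = 0.1403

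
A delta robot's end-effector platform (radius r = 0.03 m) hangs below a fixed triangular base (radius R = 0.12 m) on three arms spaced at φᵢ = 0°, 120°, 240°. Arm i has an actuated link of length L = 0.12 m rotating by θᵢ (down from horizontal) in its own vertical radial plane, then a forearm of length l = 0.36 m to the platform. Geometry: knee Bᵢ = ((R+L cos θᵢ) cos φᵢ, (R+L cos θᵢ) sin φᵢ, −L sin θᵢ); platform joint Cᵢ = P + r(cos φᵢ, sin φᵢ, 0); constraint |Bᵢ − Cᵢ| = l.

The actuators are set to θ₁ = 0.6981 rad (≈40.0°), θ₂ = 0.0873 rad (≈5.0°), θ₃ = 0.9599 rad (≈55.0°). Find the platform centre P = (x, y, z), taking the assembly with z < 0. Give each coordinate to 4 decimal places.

φ1=0.0°: virtual centre (0.1819, 0.0000, -0.0771), radius l
centre 2 = (0.2095·cos120.0°, 0.2095·sin120.0°, -0.0105) = (-0.1048, 0.1815, -0.0105)
arm 3 at φ=240.0°: ρ3 = 0.1588;  centre 3 = (-0.0794, -0.1376, -0.0983)
eliminate P² terms by subtracting sphere 1 from 2 and 3
plane₁₂: -0.5734x+0.3629y+0.1333z = 0.0050
Cramer: x(z) = 0.0004+0.0614z;  y(z) = 0.0143-0.2704z
quadratic in z: (1.0769)z²+(0.1242)z+(-0.0905)=0, √Δ=0.6366 → z ∈ {-0.3532, 0.2379}; z = -0.3532 (taking z<0)
x = -0.0213, y = 0.1099

(-0.0213, 0.1099, -0.3532)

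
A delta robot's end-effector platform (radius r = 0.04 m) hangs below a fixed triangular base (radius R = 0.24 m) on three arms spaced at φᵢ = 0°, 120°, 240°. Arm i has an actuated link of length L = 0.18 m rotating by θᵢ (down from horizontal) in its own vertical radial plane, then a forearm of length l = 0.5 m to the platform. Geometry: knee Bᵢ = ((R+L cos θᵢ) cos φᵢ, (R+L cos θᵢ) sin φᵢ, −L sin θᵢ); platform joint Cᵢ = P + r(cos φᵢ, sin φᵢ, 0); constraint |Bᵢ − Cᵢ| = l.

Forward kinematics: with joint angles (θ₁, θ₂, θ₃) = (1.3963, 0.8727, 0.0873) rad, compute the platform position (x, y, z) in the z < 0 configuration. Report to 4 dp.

(-0.1650, -0.1064, -0.4630)

centre 1 = (0.2313·cos0.0°, 0.2313·sin0.0°, -0.1773) = (0.2313, 0.0000, -0.1773)
centre 2 = (0.3157·cos120.0°, 0.3157·sin120.0°, -0.1379) = (-0.1578, 0.2734, -0.1379)
φ3=240.0°: virtual centre (-0.1897, -0.3285, -0.0157), radius l
subtract pairs → two planes through P
[-0.7782 0.5468 0.0787]·P = 0.0338;  [-0.8418 -0.6570 0.3231]·P = 0.0592
det = 0.9716;  x = -0.0562+0.2351z,  y = -0.0182+0.1906z
sphere 1 gives Az²+Bz+C=0 with A=1.0916, B=0.2125, C=-0.1356;  B²−4AC=0.6374;  roots -0.4630, 0.2684;  negative root z = -0.4630
x = -0.1650, y = -0.1064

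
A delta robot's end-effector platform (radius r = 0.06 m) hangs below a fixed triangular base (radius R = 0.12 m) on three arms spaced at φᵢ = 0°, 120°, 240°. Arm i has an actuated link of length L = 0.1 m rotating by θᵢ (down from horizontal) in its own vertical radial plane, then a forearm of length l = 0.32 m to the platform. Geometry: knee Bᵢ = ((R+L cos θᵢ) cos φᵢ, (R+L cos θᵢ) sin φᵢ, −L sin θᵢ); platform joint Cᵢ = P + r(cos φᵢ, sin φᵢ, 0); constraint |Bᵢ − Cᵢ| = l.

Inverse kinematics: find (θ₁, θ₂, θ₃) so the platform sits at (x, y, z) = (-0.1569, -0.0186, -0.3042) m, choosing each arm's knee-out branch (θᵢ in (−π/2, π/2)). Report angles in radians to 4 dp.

θ₁ = 1.3088, θ₂ = 0.3486, θ₃ = 0.1742

φ1=0.0° → target in arm frame (-0.1569, -0.0186)
  A cos θ + B sin θ = C:  0.2169·cos θ + -0.3042·sin θ = -0.2376
  √(A²+B²)=0.3736;  θ1 = -0.9514+2.2602 ≈ 1.3088
φ2=120.0° → target in arm frame (0.0623, 0.1452)
  A cos θ + B sin θ = C:  -0.0023·cos θ + -0.3042·sin θ = -0.1061
  √(A²+B²)=0.3042;  θ2 = -1.5785+1.9271 ≈ 0.3486
rotate P by −φ3: (0.0946, -0.1266, -0.3042)
  A=-0.0346, B=-0.3042, C=(l²−L²−A²−y'²−z²)/(2L)=-0.0868
  γ=atan2(-0.3042,-0.0346)=-1.6839;  ψ=arccos(-0.2834)=1.8582;  θ3=γ+ψ≈0.1742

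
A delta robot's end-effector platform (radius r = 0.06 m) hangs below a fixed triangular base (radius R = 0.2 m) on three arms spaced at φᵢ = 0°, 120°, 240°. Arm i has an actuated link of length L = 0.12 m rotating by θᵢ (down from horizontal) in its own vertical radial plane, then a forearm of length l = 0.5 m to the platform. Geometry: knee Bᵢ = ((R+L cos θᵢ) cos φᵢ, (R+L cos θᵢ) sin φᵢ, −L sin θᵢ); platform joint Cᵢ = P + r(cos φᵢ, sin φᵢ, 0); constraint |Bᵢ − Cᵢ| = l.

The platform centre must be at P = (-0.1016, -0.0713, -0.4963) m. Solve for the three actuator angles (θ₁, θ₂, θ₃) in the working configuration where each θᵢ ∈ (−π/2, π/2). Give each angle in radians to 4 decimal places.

θ₁ = 1.0473, θ₂ = 0.6979, θ₃ = 0.1746

φ1=0.0° → target in arm frame (-0.1016, -0.0713)
  e−x'=0.2416;  (l²−L²−(e−x')²−y'²−z²)/2L = -0.3090
  γ=atan2(-0.4963,0.2416)=-1.1178;  ψ=arccos(-0.5599)=2.1650;  θ1=γ+ψ≈1.0473
arm 2 (φ=120.0°): x'=-0.0109, y'=0.1236
  A=0.1509, B=-0.4963, C=(l²−L²−A²−y'²−z²)/(2L)=-0.2033
  γ=atan2(-0.4963,0.1509)=-1.2755;  ψ=arccos(-0.3919)=1.9734;  θ2=γ+ψ≈0.6979
arm 3 (φ=240.0°): x'=0.1125, y'=-0.0523
  A cos θ + B sin θ = C:  0.0275·cos θ + -0.4963·sin θ = -0.0592
  θ3 = atan2(B,A) + arccos(C/0.4971) = 0.1746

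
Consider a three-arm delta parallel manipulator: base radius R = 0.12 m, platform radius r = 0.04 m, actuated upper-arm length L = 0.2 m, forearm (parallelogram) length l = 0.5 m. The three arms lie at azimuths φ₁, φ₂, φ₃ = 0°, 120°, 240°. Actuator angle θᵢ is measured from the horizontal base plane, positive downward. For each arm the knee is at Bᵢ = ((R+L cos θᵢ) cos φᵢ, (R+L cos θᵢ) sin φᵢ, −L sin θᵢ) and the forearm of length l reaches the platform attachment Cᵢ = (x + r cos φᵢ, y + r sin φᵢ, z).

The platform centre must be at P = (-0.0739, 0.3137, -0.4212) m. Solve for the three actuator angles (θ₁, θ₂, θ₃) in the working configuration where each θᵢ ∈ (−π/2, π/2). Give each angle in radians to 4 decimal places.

φ1=0.0° → target in arm frame (-0.0739, 0.3137)
  e−x'=0.1539;  (l²−L²−(e−x')²−y'²−z²)/2L = -0.2238
  γ=atan2(-0.4212,0.1539)=-1.2205;  ψ=arccos(-0.4990)=2.0932;  θ1=γ+ψ≈0.8727
φ2=120.0° → target in arm frame (0.3086, -0.0929)
  A cos θ + B sin θ = C:  -0.2286·cos θ + -0.4212·sin θ = -0.0707
  γ=atan2(-0.4212,-0.2286)=-2.0681;  ψ=arccos(-0.1476)=1.7190;  θ2=γ+ψ≈-0.3491
rotate P by −φ3: (-0.2347, -0.2208, -0.4212)
  A=0.3147, B=-0.4212, C=(l²−L²−A²−y'²−z²)/(2L)=-0.2881
  √(A²+B²)=0.5258;  θ3 = -0.9291+2.1507 ≈ 1.2216

θ₁ = 0.8727, θ₂ = -0.3491, θ₃ = 1.2216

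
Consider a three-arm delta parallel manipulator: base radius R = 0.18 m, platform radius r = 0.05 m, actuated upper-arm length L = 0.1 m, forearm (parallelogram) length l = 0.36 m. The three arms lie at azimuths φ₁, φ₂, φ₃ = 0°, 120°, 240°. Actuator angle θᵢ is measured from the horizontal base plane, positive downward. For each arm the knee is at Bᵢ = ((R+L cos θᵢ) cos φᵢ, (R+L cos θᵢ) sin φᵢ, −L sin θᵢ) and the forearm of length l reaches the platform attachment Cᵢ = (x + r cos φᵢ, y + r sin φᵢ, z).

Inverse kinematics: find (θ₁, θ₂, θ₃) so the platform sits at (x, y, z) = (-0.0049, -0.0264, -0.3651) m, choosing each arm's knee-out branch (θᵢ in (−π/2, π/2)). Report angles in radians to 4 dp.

θ₁ = 0.7859, θ₂ = 0.8730, θ₃ = 0.6109

arm 1 (φ=0.0°): x'=-0.0049, y'=-0.0264
  A=0.1349, B=-0.3651, C=(l²−L²−A²−y'²−z²)/(2L)=-0.1630
  √(A²+B²)=0.3892;  θ1 = -1.2169+2.0028 ≈ 0.7859
arm 2 (φ=120.0°): x'=-0.0204, y'=0.0174
  A cos θ + B sin θ = C:  0.1504·cos θ + -0.3651·sin θ = -0.1831
  √(A²+B²)=0.3949;  θ2 = -1.1800+2.0531 ≈ 0.8730
rotate P by −φ3: (0.0253, 0.0090, -0.3651)
  A cos θ + B sin θ = C:  0.1047·cos θ + -0.3651·sin θ = -0.1237
  γ=atan2(-0.3651,0.1047)=-1.2916;  ψ=arccos(-0.3257)=1.9025;  θ3=γ+ψ≈0.6109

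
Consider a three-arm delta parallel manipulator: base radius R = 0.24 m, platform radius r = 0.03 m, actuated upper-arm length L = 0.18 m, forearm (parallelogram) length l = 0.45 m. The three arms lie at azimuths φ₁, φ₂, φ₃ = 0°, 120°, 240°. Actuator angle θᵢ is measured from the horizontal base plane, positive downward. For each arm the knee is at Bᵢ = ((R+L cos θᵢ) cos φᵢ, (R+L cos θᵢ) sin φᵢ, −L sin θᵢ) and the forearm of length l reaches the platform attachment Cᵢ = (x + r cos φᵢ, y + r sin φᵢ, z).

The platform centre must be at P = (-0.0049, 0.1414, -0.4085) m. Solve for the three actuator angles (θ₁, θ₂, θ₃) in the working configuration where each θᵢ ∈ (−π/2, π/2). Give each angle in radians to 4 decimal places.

φ1=0.0° → target in arm frame (-0.0049, 0.1414)
  A cos θ + B sin θ = C:  0.2149·cos θ + -0.4085·sin θ = -0.1749
  θ1 = atan2(B,A) + arccos(C/0.4616) = 0.8728
arm 2 (φ=120.0°): x'=0.1249, y'=-0.0665
  A=0.0851, B=-0.4085, C=(l²−L²−A²−y'²−z²)/(2L)=-0.0234
  θ2 = atan2(B,A) + arccos(C/0.4173) = 0.2615
φ3=240.0° → target in arm frame (-0.1200, -0.0749)
  A cos θ + B sin θ = C:  0.3300·cos θ + -0.4085·sin θ = -0.3091
  γ=atan2(-0.4085,0.3300)=-0.8913;  ψ=arccos(-0.5887)=2.2002;  θ3=γ+ψ≈1.3089

θ₁ = 0.8728, θ₂ = 0.2615, θ₃ = 1.3089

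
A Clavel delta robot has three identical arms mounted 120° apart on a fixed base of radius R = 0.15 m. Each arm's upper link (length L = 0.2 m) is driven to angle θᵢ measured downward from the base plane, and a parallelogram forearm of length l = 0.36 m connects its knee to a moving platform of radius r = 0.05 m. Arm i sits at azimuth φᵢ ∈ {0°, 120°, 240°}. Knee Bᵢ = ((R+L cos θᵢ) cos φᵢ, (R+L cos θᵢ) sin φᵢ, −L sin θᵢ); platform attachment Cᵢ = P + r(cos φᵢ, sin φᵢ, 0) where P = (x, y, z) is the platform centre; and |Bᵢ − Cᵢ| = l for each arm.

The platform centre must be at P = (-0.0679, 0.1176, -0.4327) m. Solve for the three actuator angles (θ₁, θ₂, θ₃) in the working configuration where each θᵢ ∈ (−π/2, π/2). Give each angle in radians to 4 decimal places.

θ₁ = 1.2215, θ₂ = 0.5234, θ₃ = 1.2215

arm 1 (φ=0.0°): x'=-0.0679, y'=0.1176
  e−x'=0.1679;  (l²−L²−(e−x')²−y'²−z²)/2L = -0.3491
  γ=atan2(-0.4327,0.1679)=-1.2007;  ψ=arccos(-0.7522)=2.4222;  θ1=γ+ψ≈1.2215
φ2=120.0° → target in arm frame (0.1358, 0.0000)
  e−x'=-0.0358;  (l²−L²−(e−x')²−y'²−z²)/2L = -0.2473
  γ=atan2(-0.4327,-0.0358)=-1.6533;  ψ=arccos(-0.5695)=2.1767;  θ2=γ+ψ≈0.5234
φ3=240.0° → target in arm frame (-0.0679, -0.1176)
  e−x'=0.1679;  (l²−L²−(e−x')²−y'²−z²)/2L = -0.3491
  √(A²+B²)=0.4641;  θ3 = -1.2007+2.4222 ≈ 1.2215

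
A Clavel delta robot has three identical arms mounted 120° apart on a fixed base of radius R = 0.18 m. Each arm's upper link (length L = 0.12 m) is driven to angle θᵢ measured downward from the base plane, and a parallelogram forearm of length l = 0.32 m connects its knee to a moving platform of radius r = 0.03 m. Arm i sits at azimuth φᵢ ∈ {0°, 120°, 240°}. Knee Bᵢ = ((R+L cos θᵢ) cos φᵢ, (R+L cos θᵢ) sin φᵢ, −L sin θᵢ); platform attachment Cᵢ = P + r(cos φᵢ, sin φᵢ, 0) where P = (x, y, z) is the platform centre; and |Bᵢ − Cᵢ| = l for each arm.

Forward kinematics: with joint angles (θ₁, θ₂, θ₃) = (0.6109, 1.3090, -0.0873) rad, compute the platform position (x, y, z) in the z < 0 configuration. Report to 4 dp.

(0.0107, -0.1159, -0.2492)

centre 1 = (0.2483·cos0.0°, 0.2483·sin0.0°, -0.0688) = (0.2483, 0.0000, -0.0688)
arm 2 at φ=120.0°: (R−r)+L cos θ2 = 0.1811;  centre 2 = (-0.0905, 0.1568, -0.1159)
φ3=240.0°: virtual centre (-0.1348, -0.2334, 0.0105), radius l
subtract pairs → two planes through P
linear system: -0.6776x+0.3136y = -0.0202−-0.0942z; -0.7661x+-0.4669y = 0.0064−0.1586z
Cramer: x(z) = 0.0133+0.0104z;  y(z) = -0.0355+0.3227z
into |P−centre ₁|² = l²: 1.1042z² + 0.1099z + -0.0412 = 0;  Δ = 0.1940;  z = -0.2492 or 0.1497 → z<0 root = -0.2492
x = 0.0107, y = -0.1159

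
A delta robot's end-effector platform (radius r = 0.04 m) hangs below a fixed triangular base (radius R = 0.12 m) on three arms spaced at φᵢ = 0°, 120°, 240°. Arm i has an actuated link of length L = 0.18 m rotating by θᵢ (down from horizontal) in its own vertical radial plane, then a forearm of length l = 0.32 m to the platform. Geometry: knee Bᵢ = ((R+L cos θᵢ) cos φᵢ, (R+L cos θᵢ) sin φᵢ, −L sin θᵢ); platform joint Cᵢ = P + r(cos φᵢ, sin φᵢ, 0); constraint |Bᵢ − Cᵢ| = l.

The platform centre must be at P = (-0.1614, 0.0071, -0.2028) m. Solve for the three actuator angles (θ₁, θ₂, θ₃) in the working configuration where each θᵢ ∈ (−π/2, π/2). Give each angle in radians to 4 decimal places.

rotate P by −φ1: (-0.1614, 0.0071, -0.2028)
  A=0.2414, B=-0.2028, C=(l²−L²−A²−y'²−z²)/(2L)=-0.0818
  √(A²+B²)=0.3153;  θ1 = -0.6987+1.8333 ≈ 1.1346
φ2=120.0° → target in arm frame (0.0868, 0.1362)
  A=-0.0068, B=-0.2028, C=(l²−L²−A²−y'²−z²)/(2L)=0.0285
  √(A²+B²)=0.2029;  θ2 = -1.6046+1.4298 ≈ -0.1748
arm 3 (φ=240.0°): x'=0.0746, y'=-0.1433
  A=0.0054, B=-0.2028, C=(l²−L²−A²−y'²−z²)/(2L)=0.0231
  √(A²+B²)=0.2029;  θ3 = -1.5439+1.4569 ≈ -0.0870

θ₁ = 1.1346, θ₂ = -0.1748, θ₃ = -0.0870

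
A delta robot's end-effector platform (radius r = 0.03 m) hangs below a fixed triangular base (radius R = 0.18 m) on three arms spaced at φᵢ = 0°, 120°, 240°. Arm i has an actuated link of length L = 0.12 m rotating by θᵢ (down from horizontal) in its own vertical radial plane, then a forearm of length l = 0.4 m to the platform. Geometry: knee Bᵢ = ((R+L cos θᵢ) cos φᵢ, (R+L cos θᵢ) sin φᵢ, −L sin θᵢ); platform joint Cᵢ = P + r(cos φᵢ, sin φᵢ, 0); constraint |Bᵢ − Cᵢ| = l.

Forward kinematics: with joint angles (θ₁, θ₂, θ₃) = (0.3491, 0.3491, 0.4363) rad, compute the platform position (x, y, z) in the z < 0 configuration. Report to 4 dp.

(0.0051, 0.0088, -0.3468)

arm 1 at φ=0.0°: e+L cos θ1 = 0.2628;  O1 = (0.2628, 0.0000, -0.0410)
arm 2 at φ=120.0°: e+L cos θ2 = 0.2628;  O2 = (-0.1314, 0.2276, -0.0410)
φ3=240.0°: virtual centre (-0.1294, -0.2241, -0.0507), radius l
eliminate P² terms by subtracting sphere 1 from 2 and 3
[-0.7883 0.4551 0.0000]·P = 0.0000;  [-0.7843 -0.4482 -0.0193]·P = -0.0012
Cramer: x(z) = 0.0008-0.0124z;  y(z) = 0.0013-0.0215z
sphere 1 gives Az²+Bz+C=0 with A=1.0006, B=0.0885, C=-0.0897;  B²−4AC=0.3668;  roots -0.3468, 0.2584;  negative root z = -0.3468
x = 0.0051, y = 0.0088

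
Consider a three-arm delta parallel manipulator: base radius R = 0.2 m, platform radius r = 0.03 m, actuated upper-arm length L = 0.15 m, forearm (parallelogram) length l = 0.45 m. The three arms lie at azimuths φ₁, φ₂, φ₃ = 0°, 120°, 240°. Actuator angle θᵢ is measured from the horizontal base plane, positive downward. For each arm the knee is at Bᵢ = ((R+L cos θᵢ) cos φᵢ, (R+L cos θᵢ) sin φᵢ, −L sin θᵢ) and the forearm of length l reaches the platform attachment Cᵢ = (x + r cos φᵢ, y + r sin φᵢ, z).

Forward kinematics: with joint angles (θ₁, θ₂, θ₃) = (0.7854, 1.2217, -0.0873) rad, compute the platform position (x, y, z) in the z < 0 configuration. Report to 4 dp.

(-0.0216, -0.1651, -0.4004)

arm 1 at φ=0.0°: (R−r)+L cos θ1 = 0.2761;  S1 = (0.2761, 0.0000, -0.1061)
S2 = (0.2213·cos120.0°, 0.2213·sin120.0°, -0.1410) = (-0.1107, 0.1917, -0.1410)
φ3=240.0°: virtual centre (-0.1597, -0.2766, 0.0131), radius l
subtract pairs → two planes through P
[-0.7734 0.3833 -0.0698]·P = -0.0186;  [-0.8716 -0.5533 0.2383]·P = 0.0147
Cramer: x(z) = 0.0061+0.0692z;  y(z) = -0.0363+0.3217z
quadratic in z: (1.1083)z²+(0.1514)z+(-0.1171)=0, √Δ=0.7361 → z ∈ {-0.4004, 0.2638}; z = -0.4004 (taking z<0)
x = -0.0216, y = -0.1651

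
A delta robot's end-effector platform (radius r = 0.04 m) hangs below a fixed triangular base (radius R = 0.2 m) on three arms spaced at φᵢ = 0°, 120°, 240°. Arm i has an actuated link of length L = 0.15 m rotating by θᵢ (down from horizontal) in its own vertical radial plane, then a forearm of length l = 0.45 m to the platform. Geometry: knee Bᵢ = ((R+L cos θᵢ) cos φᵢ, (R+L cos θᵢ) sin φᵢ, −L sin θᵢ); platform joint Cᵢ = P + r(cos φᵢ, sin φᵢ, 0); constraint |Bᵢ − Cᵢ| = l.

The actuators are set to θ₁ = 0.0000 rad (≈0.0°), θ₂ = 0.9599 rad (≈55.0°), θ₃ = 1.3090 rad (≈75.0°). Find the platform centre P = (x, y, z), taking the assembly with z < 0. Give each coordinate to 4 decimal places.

arm 1 at φ=0.0°: (R−r)+L cos θ1 = 0.3100;  S1 = (0.3100, 0.0000, 0.0000)
S2 = (0.2460·cos120.0°, 0.2460·sin120.0°, -0.1229) = (-0.1230, 0.2131, -0.1229)
arm 3 at φ=240.0°: (R−r)+L cos θ3 = 0.1988;  S3 = (-0.0994, -0.1722, -0.1449)
subtract pairs → two planes through P
[-0.8660 0.4262 -0.2457]·P = -0.0205;  [-0.8188 -0.3444 -0.2898]·P = -0.0356
det = 0.6472;  x = 0.0343+-0.3216z,  y = 0.0217+-0.0769z
quadratic in z: (1.1093)z²+(0.1740)z+(-0.1260)=0, √Δ=0.7678 → z ∈ {-0.4245, 0.2676}; z = -0.4245 (taking z<0)
x = 0.1708, y = 0.0543

(0.1708, 0.0543, -0.4245)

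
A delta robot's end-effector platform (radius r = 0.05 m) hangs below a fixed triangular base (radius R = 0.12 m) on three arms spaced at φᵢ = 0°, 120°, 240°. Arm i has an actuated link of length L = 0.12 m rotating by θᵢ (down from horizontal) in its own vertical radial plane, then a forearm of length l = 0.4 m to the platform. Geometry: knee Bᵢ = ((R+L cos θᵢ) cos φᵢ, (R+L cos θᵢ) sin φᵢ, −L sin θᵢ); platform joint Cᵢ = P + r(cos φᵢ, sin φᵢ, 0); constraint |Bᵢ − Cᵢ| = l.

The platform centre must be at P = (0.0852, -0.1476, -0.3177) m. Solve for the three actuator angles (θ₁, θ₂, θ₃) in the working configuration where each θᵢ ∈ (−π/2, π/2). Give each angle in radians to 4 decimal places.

rotate P by −φ1: (0.0852, -0.1476, -0.3177)
  A cos θ + B sin θ = C:  -0.0152·cos θ + -0.3177·sin θ = 0.0944
  γ=atan2(-0.3177,-0.0152)=-1.6186;  ψ=arccos(0.2967)=1.2695;  θ1=γ+ψ≈-0.3491
rotate P by −φ2: (-0.1704, 0.0000, -0.3177)
  A=0.2404, B=-0.3177, C=(l²−L²−A²−y'²−z²)/(2L)=-0.0547
  √(A²+B²)=0.3984;  θ2 = -0.9230+1.7086 ≈ 0.7856
arm 3 (φ=240.0°): x'=0.0852, y'=0.1476
  A=-0.0152, B=-0.3177, C=(l²−L²−A²−y'²−z²)/(2L)=0.0944
  √(A²+B²)=0.3181;  θ3 = -1.6187+1.2695 ≈ -0.3492

θ₁ = -0.3491, θ₂ = 0.7856, θ₃ = -0.3492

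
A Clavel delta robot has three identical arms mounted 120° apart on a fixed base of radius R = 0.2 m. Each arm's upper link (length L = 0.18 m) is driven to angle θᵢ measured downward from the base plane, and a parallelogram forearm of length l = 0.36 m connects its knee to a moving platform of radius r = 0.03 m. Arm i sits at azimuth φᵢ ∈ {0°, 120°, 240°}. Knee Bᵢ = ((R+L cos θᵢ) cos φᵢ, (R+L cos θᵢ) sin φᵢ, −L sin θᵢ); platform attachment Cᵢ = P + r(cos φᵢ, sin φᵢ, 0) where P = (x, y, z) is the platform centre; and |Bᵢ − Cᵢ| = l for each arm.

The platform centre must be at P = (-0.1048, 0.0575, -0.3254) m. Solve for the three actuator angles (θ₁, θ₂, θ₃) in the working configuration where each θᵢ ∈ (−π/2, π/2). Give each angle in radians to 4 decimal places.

rotate P by −φ1: (-0.1048, 0.0575, -0.3254)
  A cos θ + B sin θ = C:  0.2748·cos θ + -0.3254·sin θ = -0.2431
  √(A²+B²)=0.4259;  θ1 = -0.8695+2.1782 ≈ 1.3087
rotate P by −φ2: (0.1022, 0.0620, -0.3254)
  A=0.0678, B=-0.3254, C=(l²−L²−A²−y'²−z²)/(2L)=-0.0476
  γ=atan2(-0.3254,0.0678)=-1.3654;  ψ=arccos(-0.1431)=1.7144;  θ2=γ+ψ≈0.3491
φ3=240.0° → target in arm frame (0.0026, -0.1195)
  A=0.1674, B=-0.3254, C=(l²−L²−A²−y'²−z²)/(2L)=-0.1416
  √(A²+B²)=0.3659;  θ3 = -1.0957+1.9682 ≈ 0.8726

θ₁ = 1.3087, θ₂ = 0.3491, θ₃ = 0.8726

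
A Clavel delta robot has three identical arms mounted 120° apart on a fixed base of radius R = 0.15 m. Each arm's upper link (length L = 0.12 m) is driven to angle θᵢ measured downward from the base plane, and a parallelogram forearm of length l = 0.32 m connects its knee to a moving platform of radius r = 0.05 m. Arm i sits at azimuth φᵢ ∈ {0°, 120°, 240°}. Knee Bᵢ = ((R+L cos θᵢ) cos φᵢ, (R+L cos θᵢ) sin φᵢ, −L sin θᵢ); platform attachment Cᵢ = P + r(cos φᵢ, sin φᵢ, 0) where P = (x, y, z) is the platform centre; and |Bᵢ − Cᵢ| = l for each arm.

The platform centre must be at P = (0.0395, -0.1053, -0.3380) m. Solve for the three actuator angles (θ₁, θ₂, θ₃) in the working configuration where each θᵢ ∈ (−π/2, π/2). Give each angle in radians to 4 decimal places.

θ₁ = 0.6977, θ₂ = 1.3960, θ₃ = 0.5233

arm 1 (φ=0.0°): x'=0.0395, y'=-0.1053
  A=0.0605, B=-0.3380, C=(l²−L²−A²−y'²−z²)/(2L)=-0.1708
  θ1 = atan2(B,A) + arccos(C/0.3434) = 0.6977
arm 2 (φ=120.0°): x'=-0.1109, y'=0.0184
  A cos θ + B sin θ = C:  0.2109·cos θ + -0.3380·sin θ = -0.2962
  √(A²+B²)=0.3984;  θ2 = -1.0129+2.4089 ≈ 1.3960
rotate P by −φ3: (0.0714, 0.0869, -0.3380)
  A cos θ + B sin θ = C:  0.0286·cos θ + -0.3380·sin θ = -0.1442
  θ3 = atan2(B,A) + arccos(C/0.3392) = 0.5233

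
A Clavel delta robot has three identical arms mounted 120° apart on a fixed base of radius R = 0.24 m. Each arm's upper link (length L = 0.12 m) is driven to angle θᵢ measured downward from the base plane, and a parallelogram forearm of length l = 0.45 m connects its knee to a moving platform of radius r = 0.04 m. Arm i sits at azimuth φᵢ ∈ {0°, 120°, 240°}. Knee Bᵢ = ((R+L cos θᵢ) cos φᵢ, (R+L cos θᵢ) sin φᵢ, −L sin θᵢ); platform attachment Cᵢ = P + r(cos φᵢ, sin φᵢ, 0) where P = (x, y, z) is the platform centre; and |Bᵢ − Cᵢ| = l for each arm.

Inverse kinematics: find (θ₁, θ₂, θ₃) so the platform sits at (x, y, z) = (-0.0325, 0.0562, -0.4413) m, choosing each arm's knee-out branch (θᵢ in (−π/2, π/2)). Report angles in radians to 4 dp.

arm 1 (φ=0.0°): x'=-0.0325, y'=0.0562
  e−x'=0.2325;  (l²−L²−(e−x')²−y'²−z²)/2L = -0.2661
  γ=atan2(-0.4413,0.2325)=-1.0859;  ψ=arccos(-0.5334)=2.1335;  θ1=γ+ψ≈1.0476
φ2=120.0° → target in arm frame (0.0649, 0.0000)
  e−x'=0.1351;  (l²−L²−(e−x')²−y'²−z²)/2L = -0.1037
  √(A²+B²)=0.4615;  θ2 = -1.2738+1.7975 ≈ 0.5237
φ3=240.0° → target in arm frame (-0.0324, -0.0562)
  e−x'=0.2324;  (l²−L²−(e−x')²−y'²−z²)/2L = -0.2660
  √(A²+B²)=0.4988;  θ3 = -1.0860+2.1332 ≈ 1.0472

θ₁ = 1.0476, θ₂ = 0.5237, θ₃ = 1.0472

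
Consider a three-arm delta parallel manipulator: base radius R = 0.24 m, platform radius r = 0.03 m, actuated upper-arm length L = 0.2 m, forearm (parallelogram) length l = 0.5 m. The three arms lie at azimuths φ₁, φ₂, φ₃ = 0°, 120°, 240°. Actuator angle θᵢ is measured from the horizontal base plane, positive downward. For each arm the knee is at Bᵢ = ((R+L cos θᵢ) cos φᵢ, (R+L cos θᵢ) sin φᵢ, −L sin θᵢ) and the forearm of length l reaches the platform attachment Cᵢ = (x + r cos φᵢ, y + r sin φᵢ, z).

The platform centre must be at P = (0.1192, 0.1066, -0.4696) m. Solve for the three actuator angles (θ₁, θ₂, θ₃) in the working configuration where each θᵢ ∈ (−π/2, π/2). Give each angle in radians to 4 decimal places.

rotate P by −φ1: (0.1192, 0.1066, -0.4696)
  A cos θ + B sin θ = C:  0.0908·cos θ + -0.4696·sin θ = -0.0753
  θ1 = atan2(B,A) + arccos(C/0.4783) = 0.3492
rotate P by −φ2: (0.0327, -0.1565, -0.4696)
  e−x'=0.1773;  (l²−L²−(e−x')²−y'²−z²)/2L = -0.1661
  γ=atan2(-0.4696,0.1773)=-1.2098;  ψ=arccos(-0.3310)=1.9081;  θ2=γ+ψ≈0.6983
rotate P by −φ3: (-0.1519, 0.0499, -0.4696)
  A cos θ + B sin θ = C:  0.3619·cos θ + -0.4696·sin θ = -0.3600
  θ3 = atan2(B,A) + arccos(C/0.5929) = 1.3092

θ₁ = 0.3492, θ₂ = 0.6983, θ₃ = 1.3092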